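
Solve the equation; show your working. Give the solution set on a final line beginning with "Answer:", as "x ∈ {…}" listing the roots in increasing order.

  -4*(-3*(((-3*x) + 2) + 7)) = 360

Step 1. [-4*(-3*(((-3*x) + 2) + 7)) = 360] -4·(inner) — divide through by -4, so div: -3*(((-3*x) + 2) + 7) = -90.
Step 2. [-3*(((-3*x) + 2) + 7) = -90] divide by the outer -3 ⇒ div: ((-3*x) + 2) + 7 = 30.
Step 3. [((-3*x) + 2) + 7 = 30] the outer +7 inverts by subtracting 7 ⇒ sub: (-3*x) + 2 = 23.
Step 4. [(-3*x) + 2 = 23] +2 is outermost — subtract 2 both sides. So sub: -3*x = 21.
Step 5. [-3*x = 21] LHS = -3·(…); ÷-3 both sides. So div: x = -7.

Answer: x ∈ {-7}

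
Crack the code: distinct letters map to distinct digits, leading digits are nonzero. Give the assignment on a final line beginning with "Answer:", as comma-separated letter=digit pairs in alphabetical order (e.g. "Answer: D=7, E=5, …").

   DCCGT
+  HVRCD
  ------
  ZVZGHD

Step 1. [Z] Z is the leading digit of a 6-digit sum of two 5-digit numbers; the final carry is exactly 1, so Z=1.
Step 2. [col 1: T + D ≡ D (mod 10)] from column 1 (nothing yet, carry-in 0, digits 1 already taken and all letters distinct): T must equal 0. So T=0.
Step 3. [col 1: T + D ≡ D (mod 10)] D=8 is one option consistent with column 1 (T + D ≡ D (mod 10), carry-in 0) — take it, so D=8.
Step 4. [col 2: G + C ≡ H (mod 10)] no forcing yet in column 2 (carry-in 0); H=7 is free and consistent — try it, so H=7.
Step 5. [col 2: G + C ≡ H (mod 10)] several values work for G in column 2 (G + C ≡ H (mod 10), carry-in 0); try G=3. So G=3.
Step 6. [col 2: G + C ≡ H (mod 10)] column 2 reads G+C+carry(0)=H with G=3, H=7; with digits 0,1,3,7,8 already taken and all letters distinct, the only value for C is 4, so C=4.
Step 7. [col 3: C + R ≡ G (mod 10)] from column 3 (C=4, G=3, carry-in 0, digits 0,1,3,4,7,8 already taken and all letters distinct): R must equal 9 ⇒ R=9.
Step 8. [col 4: C + V ≡ Z (mod 10)] in column 4 we have C+V≡Z with carry-in 1; given C=4, Z=1 and digits 0,1,3,4,7,8,9 already taken and all letters distinct, that pins V to 6. So V=6.

Answer: C=4, D=8, G=3, H=7, R=9, T=0, V=6, Z=1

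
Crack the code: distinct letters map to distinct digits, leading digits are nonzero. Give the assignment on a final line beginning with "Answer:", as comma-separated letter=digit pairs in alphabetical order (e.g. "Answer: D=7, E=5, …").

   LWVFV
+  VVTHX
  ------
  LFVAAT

Step 1. [col 1: V + X ≡ T (mod 10)] no forcing yet in column 1 (carry-in 0); X=7 is free and consistent — try it, so X=7.
Step 2. [L] adding two 5-digit numbers gives at most 5+1 digits, and here it does — L is that final carry and must be 1 ⇒ L=1.
Step 3. [col 1: V + X ≡ T (mod 10)] several values work for V in column 1 (V + X ≡ T (mod 10), carry-in 0); try V=8, so V=8.
Step 4. [col 1: V + X ≡ T (mod 10)] from column 1 (V=8, X=7, carry-in 0, digits 1,7,8 already taken and all letters distinct): T must equal 5. So T=5.
Step 5. [col 2: F + H ≡ A (mod 10)] A=3 is one option consistent with column 2 (F + H ≡ A (mod 10), carry-in 1) — take it. So A=3.
Step 6. [col 2: F + H ≡ A (mod 10)] several values work for H in column 2 (F + H ≡ A (mod 10), carry-in 1); try H=2 ⇒ H=2.
Step 7. [col 2: F + H ≡ A (mod 10)] column 2: given H=2, A=3, carry-in 1, and digits 1,2,3,5,7,8 already taken and all letters distinct, F+H≡A (mod 10) forces F=0 ⇒ F=0.
Step 8. [col 4: W + V ≡ V (mod 10)] column 4 reads W+V+carry(1)=V with V=8; with digits 0,1,2,3,5,7,8 already taken and all letters distinct, the only value for W is 9 ⇒ W=9.

Answer: A=3, F=0, H=2, L=1, T=5, V=8, W=9, X=7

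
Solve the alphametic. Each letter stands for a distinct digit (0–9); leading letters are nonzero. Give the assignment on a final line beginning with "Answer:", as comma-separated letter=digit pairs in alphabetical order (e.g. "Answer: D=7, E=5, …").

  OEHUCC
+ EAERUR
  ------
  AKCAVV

Step 1. [col 1: C + R ≡ V (mod 10)] no forcing yet in column 1 (carry-in 0); V=0 is free and consistent — try it, so V=0.
Step 2. [col 1: C + R ≡ V (mod 10)] column 1 (C + R ≡ V (mod 10), carry-in 0) doesn't pin C yet; pick C=6 and continue, so C=6.
Step 3. [col 1: C + R ≡ V (mod 10)] column 1: given C=6, V=0, carry-in 0, and digits 0,6 already taken and all letters distinct, C+R≡V (mod 10) forces R=4. So R=4.
Step 4. [col 2: C + U ≡ V (mod 10)] in column 2 we have C+U≡V with carry-in 1; given C=6, V=0 and digits 0,4,6 already taken and all letters distinct, that pins U to 3. So U=3.
Step 5. [col 3: U + R ≡ A (mod 10)] from column 3 (U=3, R=4, carry-in 1, digits 0,3,4,6 already taken and all letters distinct): A must equal 8, so A=8.
Step 6. [col 4: H + E ≡ C (mod 10)] several values work for E in column 4 (H + E ≡ C (mod 10), carry-in 0); try E=1 ⇒ E=1.
Step 7. [col 4: H + E ≡ C (mod 10)] from column 4 (E=1, C=6, carry-in 0, digits 0,1,3,4,6,8 already taken and all letters distinct): H must equal 5 ⇒ H=5.
Step 8. [col 5: E + A ≡ K (mod 10)] column 5: given E=1, A=8, carry-in 0, and digits 0,1,3,4,5,6,8 already taken and all letters distinct, E+A≡K (mod 10) forces K=9, so K=9.
Step 9. [col 6: O + E ≡ A (mod 10)] column 6: given E=1, A=8, carry-in 0, and digits 0,1,3,4,5,6,8,9 already taken and all letters distinct, O+E≡A (mod 10) forces O=7. So O=7.

Answer: A=8, C=6, E=1, H=5, K=9, O=7, R=4, U=3, V=0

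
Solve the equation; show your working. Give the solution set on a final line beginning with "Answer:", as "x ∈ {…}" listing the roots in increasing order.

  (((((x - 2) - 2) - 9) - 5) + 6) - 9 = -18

Step 1. [(((((x - 2) - 2) - 9) - 5) + 6) - 9 = -18] the outer -9 inverts by adding 9. So sub: ((((x - 2) - 2) - 9) - 5) + 6 = -9.
Step 2. [((((x - 2) - 2) - 9) - 5) + 6 = -9] subtract 6: x sits inside (… + 6). So sub: (((x - 2) - 2) - 9) - 5 = -15.
Step 3. [(((x - 2) - 2) - 9) - 5 = -15] -5 is outermost — add 5 both sides, so sub: ((x - 2) - 2) - 9 = -10.
Step 4. [((x - 2) - 2) - 9 = -10] peel the -9: add 9 from each side. So sub: (x - 2) - 2 = -1.
Step 5. [(x - 2) - 2 = -1] 2 comes off first (add 2), so sub: x - 2 = 1.
Step 6. [x - 2 = 1] the outer -2 inverts by adding 2. So sub: x = 3.

Answer: x ∈ {3}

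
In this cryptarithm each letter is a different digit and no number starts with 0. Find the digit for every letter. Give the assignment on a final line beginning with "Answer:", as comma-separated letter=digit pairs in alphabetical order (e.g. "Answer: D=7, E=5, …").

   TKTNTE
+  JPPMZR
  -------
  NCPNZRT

Step 1. [col 1: E + R ≡ T (mod 10)] column 1 (E + R ≡ T (mod 10), carry-in 0) doesn't pin E yet; pick E=6 and continue. So E=6.
Step 2. [col 1: E + R ≡ T (mod 10)] T=4 is one option consistent with column 1 (E + R ≡ T (mod 10), carry-in 0) — take it ⇒ T=4.
Step 3. [N] adding two 6-digit numbers gives at most 6+1 digits, and here it does — N is that final carry and must be 1. So N=1.
Step 4. [col 1: E + R ≡ T (mod 10)] column 1 reads E+R+carry(0)=T with E=6, T=4; with digits 1,4,6 already taken and all letters distinct, the only value for R is 8, so R=8.
Step 5. [col 2: T + Z ≡ R (mod 10)] in column 2 we have T+Z≡R with carry-in 1; given T=4, R=8 and digits 1,4,6,8 already taken and all letters distinct, that pins Z to 3 ⇒ Z=3.
Step 6. [col 3: N + M ≡ Z (mod 10)] column 3: given N=1, Z=3, carry-in 0, and digits 1,3,4,6,8 already taken and all letters distinct, N+M≡Z (mod 10) forces M=2 ⇒ M=2.
Step 7. [col 4: T + P ≡ N (mod 10)] column 4 reads T+P+carry(0)=N with T=4, N=1; with digits 1,2,3,4,6,8 already taken and all letters distinct, the only value for P is 7 ⇒ P=7.
Step 8. [col 5: K + P ≡ P (mod 10)] column 5: given P=7, carry-in 1, and digits 1,2,3,4,6,7,8 already taken and all letters distinct, K+P≡P (mod 10) forces K=9 ⇒ K=9.
Step 9. [col 6: T + J ≡ C (mod 10)] no forcing yet in column 6 (carry-in 1); C=0 is free and consistent — try it. So C=0.
Step 10. [col 6: T + J ≡ C (mod 10)] from column 6 (T=4, C=0, carry-in 1, digits 0,1,2,3,4,6,7,8,9 already taken and all letters distinct): J must equal 5, so J=5.

Answer: C=0, E=6, J=5, K=9, M=2, N=1, P=7, R=8, T=4, Z=3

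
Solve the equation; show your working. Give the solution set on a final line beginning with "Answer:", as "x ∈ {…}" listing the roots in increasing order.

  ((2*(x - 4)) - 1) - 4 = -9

Step 1. [((2*(x - 4)) - 1) - 4 = -9] 4 comes off first (add 4) ⇒ sub: (2*(x - 4)) - 1 = -5.
Step 2. [(2*(x - 4)) - 1 = -5] -1 is outermost — add 1 both sides, so sub: 2*(x - 4) = -4.
Step 3. [2*(x - 4) = -4] divide by the outer 2, so div: x - 4 = -2.
Step 4. [x - 4 = -2] peel the -4: add 4 from each side ⇒ sub: x = 2.

Answer: x ∈ {2}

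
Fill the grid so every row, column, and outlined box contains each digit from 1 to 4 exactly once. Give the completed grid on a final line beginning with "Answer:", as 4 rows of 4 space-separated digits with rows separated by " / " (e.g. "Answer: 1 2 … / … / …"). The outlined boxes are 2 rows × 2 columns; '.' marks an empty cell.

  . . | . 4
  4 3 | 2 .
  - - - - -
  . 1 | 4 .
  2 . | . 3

Step 1. [r2c4∈{1}] r2c4 has the single candidate 1. So r2c4=1.
Step 2. [r1c3∈{3}] r1c3 is down to just 3, so r1c3=3.
Step 3. [r1c2∈{2}] only 2 remains possible at r1c2, so r1c2=2.
Step 4. [r4c3∈{1}] nothing but 1 survives at r4c3, so r4c3=1.
Step 5. [r3c1∈{3}] r3c1 is down to just 3, so r3c1=3.
Step 6. [r4c2∈{4}] r4c2 has the single candidate 4, so r4c2=4.
Step 7. [r1c1∈{1}] r1c1 is down to just 1. So r1c1=1.
Step 8. [r3c4∈{2}] nothing but 2 survives at r3c4, so r3c4=2.

Answer: 1 2 3 4 / 4 3 2 1 / 3 1 4 2 / 2 4 1 3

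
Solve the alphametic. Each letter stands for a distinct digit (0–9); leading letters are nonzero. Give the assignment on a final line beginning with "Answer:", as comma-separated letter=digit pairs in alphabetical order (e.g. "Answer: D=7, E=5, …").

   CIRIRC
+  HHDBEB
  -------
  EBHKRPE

Step 1. [col 1: C + B ≡ E (mod 10)] no forcing yet in column 1 (carry-in 0); C=7 is free and consistent — try it. So C=7.
Step 2. [col 1: C + B ≡ E (mod 10)] column 1 (C + B ≡ E (mod 10), carry-in 0) doesn't pin B yet; pick B=4 and continue ⇒ B=4.
Step 3. [col 1: C + B ≡ E (mod 10)] column 1 reads C+B+carry(0)=E with C=7, B=4; with digits 4,7 already taken and all letters distinct, the only value for E is 1. So E=1.
Step 4. [col 2: R + E ≡ P (mod 10)] several values work for R in column 2 (R + E ≡ P (mod 10), carry-in 1); try R=3 ⇒ R=3.
Step 5. [col 2: R + E ≡ P (mod 10)] in column 2 we have R+E≡P with carry-in 1; given R=3, E=1 and digits 1,3,4,7 already taken and all letters distinct, that pins P to 5 ⇒ P=5.
Step 6. [col 3: I + B ≡ R (mod 10)] column 3 reads I+B+carry(0)=R with B=4, R=3; with digits 1,3,4,5,7 already taken and all letters distinct, the only value for I is 9 ⇒ I=9.
Step 7. [col 4: R + D ≡ K (mod 10)] column 4 (R + D ≡ K (mod 10), carry-in 1) doesn't pin D yet; pick D=8 and continue, so D=8.
Step 8. [col 4: R + D ≡ K (mod 10)] in column 4 we have R+D≡K with carry-in 1; given R=3, D=8 and digits 1,3,4,5,7,8,9 already taken and all letters distinct, that pins K to 2, so K=2.
Step 9. [col 5: I + H ≡ H (mod 10)] several values work for H in column 5 (I + H ≡ H (mod 10), carry-in 1); try H=6, so H=6.

Answer: B=4, C=7, D=8, E=1, H=6, I=9, K=2, P=5, R=3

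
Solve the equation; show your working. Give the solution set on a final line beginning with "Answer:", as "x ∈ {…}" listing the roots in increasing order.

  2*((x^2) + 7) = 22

Step 1. [2*((x^2) + 7) = 22] 2 out front; divide by 2 ⇒ div: (x^2) + 7 = 11.
Step 2. [(x^2) + 7 = 11] 7 comes off first (subtract 7). So sub: x^2 = 4.
Step 3. [x^2 = 4] √ both sides: 4 ≥ 0 gives two branches, so sqrt: x = 2 or -2.

Answer: x ∈ {-2, 2}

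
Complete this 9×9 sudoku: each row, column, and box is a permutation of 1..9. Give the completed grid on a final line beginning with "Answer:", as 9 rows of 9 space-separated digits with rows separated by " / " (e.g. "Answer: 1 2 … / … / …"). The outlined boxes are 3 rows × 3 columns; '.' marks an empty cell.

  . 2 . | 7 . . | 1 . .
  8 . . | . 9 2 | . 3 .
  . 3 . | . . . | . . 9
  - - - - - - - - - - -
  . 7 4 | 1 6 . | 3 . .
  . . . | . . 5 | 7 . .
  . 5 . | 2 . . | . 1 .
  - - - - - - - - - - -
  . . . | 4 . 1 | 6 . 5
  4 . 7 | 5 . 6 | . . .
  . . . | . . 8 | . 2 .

Step 1. [r9c4∈{3,9}] 9 has one home in box 8: r9c4, so r9c4=9.
Step 2. [r5c4∈{3,8}] in col 4, 3 fits only at r5c4 ⇒ r5c4=3.
Step 3. [r3c6∈{4}] r3c6's peers cover all but 4, so r3c6=4.
Step 4. [r3c4∈{6,8}] in col 4, 8 fits only at r3c4 ⇒ r3c4=8.
Step 5. [r4c8∈{5,8,9}] r4c8 is the only open cell in row 4 admitting 5. So r4c8=5.
Step 6. [r4c9∈{2,8}] 8 has one home in row 4: r4c9, so r4c9=8.
Step 7. [r2c9∈{4,6,7}] r2c9 is the only open cell in row 2 admitting 7 ⇒ r2c9=7.
Step 8. [r3c8∈{6}] nothing but 6 survives at r3c8, so r3c8=6.
Step 9. [r1c9∈{4}] r1c9 is down to just 4 ⇒ r1c9=4.
Step 10. [r4c1∈{2,9}] across row 4, 2 lands solely at r4c1. So r4c1=2.
Step 11. [r7c3∈{2,3,8,9}] in col 3, 2 fits only at r7c3, so r7c3=2.
Step 12. [r8c7∈{8,9}] r8c7 is the only open cell in col 7 admitting 8. So r8c7=8.
Step 13. [r6c7∈{4,9}] across col 7, 9 lands solely at r6c7. So r6c7=9.
Step 14. [r3c5∈{1,5}] r3c5 is the only open cell in col 5 admitting 1. So r3c5=1.
Step 15. [r3c3∈{5}] only 5 remains possible at r3c3, so r3c3=5.
Step 16. [r9c5∈{3,7}] across row 9, 7 lands solely at r9c5 ⇒ r9c5=7.
Step 17. [r6c9∈{6}] r6c9 is down to just 6, so r6c9=6.
Step 18. [r7c5∈{3}] r7c5 has the single candidate 3 ⇒ r7c5=3.
Step 19. [r7c1∈{9}] nothing but 9 survives at r7c1, so r7c1=9.
Step 20. [r8c2∈{1}] r8c2 is down to just 1, so r8c2=1.
Step 21. [r1c1∈{6}] r1c1 is down to just 6. So r1c1=6.
Step 22. [r5c2∈{6,8,9}] in col 2, 9 fits only at r5c2, so r5c2=9.
Step 23. [r5c3∈{1,6,8}] 6 has one home in row 5: r5c3 ⇒ r5c3=6.
Step 24. [r9c3∈{3}] nothing but 3 survives at r9c3 ⇒ r9c3=3.
Step 25. [r5c5∈{4,8}] r5c5 is the only open cell in row 5 admitting 8, so r5c5=8.
Step 26. [r2c4∈{6}] r2c4's peers cover all but 6, so r2c4=6.
Step 27. [r6c3∈{8}] r6c3's peers cover all but 8 ⇒ r6c3=8.
Step 28. [r2c3∈{1}] only 1 remains possible at r2c3, so r2c3=1.
Step 29. [r9c9∈{1}] r9c9 is down to just 1 ⇒ r9c9=1.
Step 30. [r1c6∈{3}] r1c6's peers cover all but 3, so r1c6=3.
Step 31. [r9c7∈{4}] r9c7 is down to just 4, so r9c7=4.
Step 32. [r8c5∈{2}] r8c5 is down to just 2 ⇒ r8c5=2.
Step 33. [r1c3∈{9}] r1c3 has the single candidate 9. So r1c3=9.
Step 34. [r9c2∈{6}] nothing but 6 survives at r9c2 ⇒ r9c2=6.
Step 35. [r8c9∈{3}] r8c9 is down to just 3 ⇒ r8c9=3.
Step 36. [r9c1∈{5}] r9c1 is down to just 5, so r9c1=5.
Step 37. [r6c5∈{4}] only 4 remains possible at r6c5. So r6c5=4.
Step 38. [r2c7∈{5}] nothing but 5 survives at r2c7, so r2c7=5.
Step 39. [r4c6∈{9}] r4c6's peers cover all but 9. So r4c6=9.
Step 40. [r5c1∈{1}] r5c1 is down to just 1 ⇒ r5c1=1.
Step 41. [r7c2∈{8}] nothing but 8 survives at r7c2 ⇒ r7c2=8.
Step 42. [r7c8∈{7}] r7c8 has the single candidate 7 ⇒ r7c8=7.
Step 43. [r1c5∈{5}] r1c5 is down to just 5 ⇒ r1c5=5.
Step 44. [r6c1∈{3}] nothing but 3 survives at r6c1. So r6c1=3.
Step 45. [r6c6∈{7}] r6c6's peers cover all but 7, so r6c6=7.
Step 46. [r1c8∈{8}] r1c8 is down to just 8. So r1c8=8.
Step 47. [r3c1∈{7}] nothing but 7 survives at r3c1. So r3c1=7.
Step 48. [r5c8∈{4}] r5c8's peers cover all but 4, so r5c8=4.
Step 49. [r2c2∈{4}] only 4 remains possible at r2c2, so r2c2=4.
Step 50. [r3c7∈{2}] only 2 remains possible at r3c7, so r3c7=2.
Step 51. [r8c8∈{9}] only 9 remains possible at r8c8, so r8c8=9.
Step 52. [r5c9∈{2}] r5c9 is down to just 2. So r5c9=2.

Answer: 6 2 9 7 5 3 1 8 4 / 8 4 1 6 9 2 5 3 7 / 7 3 5 8 1 4 2 6 9 / 2 7 4 1 6 9 3 5 8 / 1 9 6 3 8 5 7 4 2 / 3 5 8 2 4 7 9 1 6 / 9 8 2 4 3 1 6 7 5 / 4 1 7 5 2 6 8 9 3 / 5 6 3 9 7 8 4 2 1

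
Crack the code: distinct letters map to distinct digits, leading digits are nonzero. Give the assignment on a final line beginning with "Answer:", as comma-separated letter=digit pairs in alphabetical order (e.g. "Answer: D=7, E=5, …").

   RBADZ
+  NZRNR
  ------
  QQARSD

Step 1. [col 1: Z + R ≡ D (mod 10)] no forcing yet in column 1 (carry-in 0); D=5 is free and consistent — try it, so D=5.
Step 2. [Q] Q is the leading digit of a 6-digit sum of two 5-digit numbers; the final carry is exactly 1 ⇒ Q=1.
Step 3. [col 1: Z + R ≡ D (mod 10)] several values work for Z in column 1 (Z + R ≡ D (mod 10), carry-in 0); try Z=8 ⇒ Z=8.
Step 4. [col 1: Z + R ≡ D (mod 10)] column 1: given Z=8, D=5, carry-in 0, and digits 1,5,8 already taken and all letters distinct, Z+R≡D (mod 10) forces R=7 ⇒ R=7.
Step 5. [col 2: D + N ≡ S (mod 10)] several values work for S in column 2 (D + N ≡ S (mod 10), carry-in 1); try S=9, so S=9.
Step 6. [col 2: D + N ≡ S (mod 10)] in column 2 we have D+N≡S with carry-in 1; given D=5, S=9 and digits 1,5,7,8,9 already taken and all letters distinct, that pins N to 3. So N=3.
Step 7. [col 3: A + R ≡ R (mod 10)] column 3 reads A+R+carry(0)=R with R=7; with digits 1,3,5,7,8,9 already taken and all letters distinct, the only value for A is 0 ⇒ A=0.
Step 8. [col 4: B + Z ≡ A (mod 10)] in column 4 we have B+Z≡A with carry-in 0; given Z=8, A=0 and digits 0,1,3,5,7,8,9 already taken and all letters distinct, that pins B to 2 ⇒ B=2.

Answer: A=0, B=2, D=5, N=3, Q=1, R=7, S=9, Z=8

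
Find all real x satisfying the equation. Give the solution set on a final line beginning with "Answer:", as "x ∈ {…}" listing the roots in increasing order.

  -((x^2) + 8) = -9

Step 1. [-((x^2) + 8) = -9] flip signs both sides. So neg: (x^2) + 8 = 9.
Step 2. [(x^2) + 8 = 9] peel the +8: subtract 8 from each side. So sub: x^2 = 1.
Step 3. [x^2 = 1] √ both sides: 1 ≥ 0 gives two branches ⇒ sqrt: x = 1 or -1.

Answer: x ∈ {-1, 1}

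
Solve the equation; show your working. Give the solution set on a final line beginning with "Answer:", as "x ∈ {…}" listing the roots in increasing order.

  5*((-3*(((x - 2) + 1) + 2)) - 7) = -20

Step 1. [5*((-3*(((x - 2) + 1) + 2)) - 7) = -20] 5 out front; divide by 5, so div: (-3*(((x - 2) + 1) + 2)) - 7 = -4.
Step 2. [(-3*(((x - 2) + 1) + 2)) - 7 = -4] the outer -7 inverts by adding 7, so sub: -3*(((x - 2) + 1) + 2) = 3.
Step 3. [-3*(((x - 2) + 1) + 2) = 3] -3·(inner) — divide through by -3, so div: ((x - 2) + 1) + 2 = -1.
Step 4. [((x - 2) + 1) + 2 = -1] subtract 2: x sits inside (… + 2). So sub: (x - 2) + 1 = -3.
Step 5. [(x - 2) + 1 = -3] +1 is outermost — subtract 1 both sides, so sub: x - 2 = -4.
Step 6. [x - 2 = -4] -2 is outermost — add 2 both sides ⇒ sub: x = -2.

Answer: x ∈ {-2}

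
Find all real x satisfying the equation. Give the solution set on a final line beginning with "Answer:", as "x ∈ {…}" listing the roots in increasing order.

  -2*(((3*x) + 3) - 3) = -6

Step 1. [-2*(((3*x) + 3) - 3) = -6] leading coefficient -2: divide by -2 ⇒ div: ((3*x) + 3) - 3 = 3.
Step 2. [((3*x) + 3) - 3 = 3] peel the -3: add 3 from each side ⇒ sub: (3*x) + 3 = 6.
Step 3. [(3*x) + 3 = 6] 3 | LHS and 3 | 6: pull 3 out, so factor: x + 1 = 2.
Step 4. [x + 1 = 2] subtract 1: x sits inside (… + 1). So sub: x = 1.

Answer: x ∈ {1}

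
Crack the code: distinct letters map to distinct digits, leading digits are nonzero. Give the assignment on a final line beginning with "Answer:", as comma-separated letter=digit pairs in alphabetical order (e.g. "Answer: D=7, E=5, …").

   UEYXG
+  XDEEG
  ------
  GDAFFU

Step 1. [col 1: G + G ≡ U (mod 10)] column 1 (G + G ≡ U (mod 10), carry-in 0) doesn't pin G yet; pick G=1 and continue ⇒ G=1.
Step 2. [col 1: G + G ≡ U (mod 10)] column 1 reads G+G+carry(0)=U with G=1; with digits 1 already taken and all letters distinct, the only value for U is 2. So U=2.
Step 3. [col 2: X + E ≡ F (mod 10)] column 2 (X + E ≡ F (mod 10), carry-in 0) doesn't pin F yet; pick F=3 and continue, so F=3.
Step 4. [col 2: X + E ≡ F (mod 10)] X=8 is one option consistent with column 2 (X + E ≡ F (mod 10), carry-in 0) — take it ⇒ X=8.
Step 5. [col 2: X + E ≡ F (mod 10)] from column 2 (X=8, F=3, carry-in 0, digits 1,2,3,8 already taken and all letters distinct): E must equal 5 ⇒ E=5.
Step 6. [col 3: Y + E ≡ F (mod 10)] from column 3 (E=5, F=3, carry-in 1, digits 1,2,3,5,8 already taken and all letters distinct): Y must equal 7 ⇒ Y=7.
Step 7. [col 4: E + D ≡ A (mod 10)] no forcing yet in column 4 (carry-in 1); A=6 is free and consistent — try it ⇒ A=6.
Step 8. [col 4: E + D ≡ A (mod 10)] in column 4 we have E+D≡A with carry-in 1; given E=5, A=6 and digits 1,2,3,5,6,7,8 already taken and all letters distinct, that pins D to 0, so D=0.

Answer: A=6, D=0, E=5, F=3, G=1, U=2, X=8, Y=7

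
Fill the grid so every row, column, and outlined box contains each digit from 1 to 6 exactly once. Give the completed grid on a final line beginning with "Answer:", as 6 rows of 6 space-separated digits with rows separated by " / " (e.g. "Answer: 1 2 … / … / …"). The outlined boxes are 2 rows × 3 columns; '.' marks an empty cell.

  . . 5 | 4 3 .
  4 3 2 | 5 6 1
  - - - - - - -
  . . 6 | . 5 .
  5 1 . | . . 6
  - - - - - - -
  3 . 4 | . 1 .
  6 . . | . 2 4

Step 1. [r3c6∈{2,3}] in col 6, 3 fits only at r3c6, so r3c6=3.
Step 2. [r5c2∈{2,5}] in row 5, 2 fits only at r5c2 ⇒ r5c2=2.
Step 3. [r3c4∈{1,2}] in row 3, 1 fits only at r3c4, so r3c4=1.
Step 4. [r6c2∈{5}] r6c2's peers cover all but 5 ⇒ r6c2=5.
Step 5. [r5c6∈{5}] only 5 remains possible at r5c6 ⇒ r5c6=5.
Step 6. [r4c5∈{4}] nothing but 4 survives at r4c5. So r4c5=4.
Step 7. [r3c2∈{4}] only 4 remains possible at r3c2. So r3c2=4.
Step 8. [r3c1∈{2}] r3c1 has the single candidate 2 ⇒ r3c1=2.
Step 9. [r1c2∈{6}] r1c2 has the single candidate 6. So r1c2=6.
Step 10. [r4c4∈{2}] r4c4 has the single candidate 2 ⇒ r4c4=2.
Step 11. [r6c3∈{1}] r6c3 is down to just 1. So r6c3=1.
Step 12. [r6c4∈{3}] r6c4's peers cover all but 3. So r6c4=3.
Step 13. [r4c3∈{3}] r4c3 has the single candidate 3 ⇒ r4c3=3.
Step 14. [r1c1∈{1}] only 1 remains possible at r1c1. So r1c1=1.
Step 15. [r1c6∈{2}] only 2 remains possible at r1c6 ⇒ r1c6=2.
Step 16. [r5c4∈{6}] r5c4's peers cover all but 6 ⇒ r5c4=6.

Answer: 1 6 5 4 3 2 / 4 3 2 5 6 1 / 2 4 6 1 5 3 / 5 1 3 2 4 6 / 3 2 4 6 1 5 / 6 5 1 3 2 4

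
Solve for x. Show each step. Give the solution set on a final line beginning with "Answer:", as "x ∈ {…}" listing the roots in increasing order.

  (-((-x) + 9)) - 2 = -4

Step 1. [(-((-x) + 9)) - 2 = -4] add 2: x sits inside (… - 2) ⇒ sub: -((-x) + 9) = -2.
Step 2. [-((-x) + 9) = -2] LHS negated; negate both sides. So neg: (-x) + 9 = 2.
Step 3. [(-x) + 9 = 2] the outer +9 inverts by subtracting 9. So sub: -x = -7.
Step 4. [-x = -7] flip signs both sides ⇒ neg: x = 7.

Answer: x ∈ {7}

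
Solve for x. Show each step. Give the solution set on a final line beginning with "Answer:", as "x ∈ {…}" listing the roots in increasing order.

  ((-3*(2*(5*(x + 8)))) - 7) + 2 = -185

Step 1. [((-3*(2*(5*(x + 8)))) - 7) + 2 = -185] the outer +2 inverts by subtracting 2 ⇒ sub: (-3*(2*(5*(x + 8)))) - 7 = -187.
Step 2. [(-3*(2*(5*(x + 8)))) - 7 = -187] add 7: x sits inside (… - 7). So sub: -3*(2*(5*(x + 8))) = -180.
Step 3. [-3*(2*(5*(x + 8))) = -180] LHS = -3·(…); ÷-3 both sides ⇒ div: 2*(5*(x + 8)) = 60.
Step 4. [2*(5*(x + 8)) = 60] divide by the outer 2 ⇒ div: 5*(x + 8) = 30.
Step 5. [5*(x + 8) = 30] LHS = 5·(…); ÷5 both sides, so div: x + 8 = 6.
Step 6. [x + 8 = 6] peel the +8: subtract 8 from each side, so sub: x = -2.

Answer: x ∈ {-2}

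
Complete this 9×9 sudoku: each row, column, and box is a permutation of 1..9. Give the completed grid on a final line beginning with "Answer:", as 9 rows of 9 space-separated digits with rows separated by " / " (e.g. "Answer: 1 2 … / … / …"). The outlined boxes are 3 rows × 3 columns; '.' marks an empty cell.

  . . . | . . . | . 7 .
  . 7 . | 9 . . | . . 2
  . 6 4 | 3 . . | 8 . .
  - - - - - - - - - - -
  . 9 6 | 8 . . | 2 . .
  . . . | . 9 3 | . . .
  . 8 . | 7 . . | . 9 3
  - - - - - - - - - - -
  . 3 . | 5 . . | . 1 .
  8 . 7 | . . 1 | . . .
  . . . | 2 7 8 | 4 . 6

Step 1. [r3c8∈{5}] nothing but 5 survives at r3c8 ⇒ r3c8=5.
Step 2. [r4c8∈{4}] r4c8's peers cover all but 4 ⇒ r4c8=4.
Step 3. [r4c6∈{5}] r4c6 has the single candidate 5, so r4c6=5.
Step 4. [r4c5∈{1}] r4c5 is down to just 1. So r4c5=1.
Step 5. [r1c4∈{1,4,6}] col 4 places 1 nowhere but r1c4, so r1c4=1.
Step 6. [r7c6∈{4,6,9}] col 6 places 9 nowhere but r7c6. So r7c6=9.
Step 7. [r7c3∈{2}] r7c3 has the single candidate 2, so r7c3=2.
Step 8. [r3c5∈{2}] r3c5 has the single candidate 2 ⇒ r3c5=2.
Step 9. [r8c5∈{3,4,6}] 3 has one home in col 5: r8c5 ⇒ r8c5=3.
Step 10. [r4c9∈{7}] nothing but 7 survives at r4c9 ⇒ r4c9=7.
Step 11. [r5c1∈{1,2,4,5,7}] 7 has one home in row 5: r5c1. So r5c1=7.
Step 12. [r5c2∈{1,2,4,5}] 2 has one home in row 5: r5c2 ⇒ r5c2=2.
Step 13. [r1c2∈{5}] r1c2 is down to just 5. So r1c2=5.
Step 14. [r6c1∈{1,4,5}] in box 4, 4 fits only at r6c1. So r6c1=4.
Step 15. [r6c5∈{6}] r6c5 has the single candidate 6 ⇒ r6c5=6.
Step 16. [r9c1∈{1,5,9}] r9c1 is the only open cell in col 1 admitting 5. So r9c1=5.
Step 17. [r1c9∈{4,9}] across col 9, 4 lands solely at r1c9. So r1c9=4.
Step 18. [r1c6∈{6}] r1c6 is down to just 6, so r1c6=6.
Step 19. [r2c5∈{4,5,8}] 5 has one home in row 2: r2c5. So r2c5=5.
Step 20. [r2c3∈{1,3,8}] r2c3 is the only open cell in row 2 admitting 8, so r2c3=8.
Step 21. [r1c3∈{3,9}] col 3 places 3 nowhere but r1c3, so r1c3=3.
Step 22. [r2c7∈{1,3,6}] in col 7, 3 fits only at r2c7. So r2c7=3.
Step 23. [r3c9∈{1,9}] across box 3, 1 lands solely at r3c9 ⇒ r3c9=1.
Step 24. [r5c7∈{1,5,6}] in col 7, 6 fits only at r5c7 ⇒ r5c7=6.
Step 25. [r5c3∈{1,5}] in row 5, 1 fits only at r5c3. So r5c3=1.
Step 26. [r5c9∈{5,8}] in row 5, 5 fits only at r5c9, so r5c9=5.
Step 27. [r1c7∈{9}] r1c7 is down to just 9 ⇒ r1c7=9.
Step 28. [r8c4∈{4,6}] in row 8, 6 fits only at r8c4, so r8c4=6.
Step 29. [r5c8∈{8}] nothing but 8 survives at r5c8 ⇒ r5c8=8.
Step 30. [r3c6∈{7}] only 7 remains possible at r3c6. So r3c6=7.
Step 31. [r2c1∈{1}] nothing but 1 survives at r2c1 ⇒ r2c1=1.
Step 32. [r8c9∈{9}] r8c9's peers cover all but 9, so r8c9=9.
Step 33. [r3c1∈{9}] r3c1 has the single candidate 9 ⇒ r3c1=9.
Step 34. [r8c7∈{5}] nothing but 5 survives at r8c7, so r8c7=5.
Step 35. [r8c8∈{2}] nothing but 2 survives at r8c8, so r8c8=2.
Step 36. [r7c5∈{4}] nothing but 4 survives at r7c5, so r7c5=4.
Step 37. [r2c6∈{4}] r2c6's peers cover all but 4 ⇒ r2c6=4.
Step 38. [r1c5∈{8}] nothing but 8 survives at r1c5, so r1c5=8.
Step 39. [r6c7∈{1}] nothing but 1 survives at r6c7. So r6c7=1.
Step 40. [r2c8∈{6}] r2c8 is down to just 6, so r2c8=6.
Step 41. [r8c2∈{4}] r8c2 is down to just 4 ⇒ r8c2=4.
Step 42. [r7c7∈{7}] r7c7's peers cover all but 7. So r7c7=7.
Step 43. [r5c4∈{4}] only 4 remains possible at r5c4, so r5c4=4.
Step 44. [r7c1∈{6}] nothing but 6 survives at r7c1 ⇒ r7c1=6.
Step 45. [r9c8∈{3}] only 3 remains possible at r9c8. So r9c8=3.
Step 46. [r4c1∈{3}] r4c1's peers cover all but 3, so r4c1=3.
Step 47. [r6c3∈{5}] only 5 remains possible at r6c3. So r6c3=5.
Step 48. [r1c1∈{2}] only 2 remains possible at r1c1, so r1c1=2.
Step 49. [r9c2∈{1}] only 1 remains possible at r9c2 ⇒ r9c2=1.
Step 50. [r6c6∈{2}] r6c6's peers cover all but 2, so r6c6=2.
Step 51. [r7c9∈{8}] r7c9 has the single candidate 8, so r7c9=8.
Step 52. [r9c3∈{9}] nothing but 9 survives at r9c3 ⇒ r9c3=9.

Answer: 2 5 3 1 8 6 9 7 4 / 1 7 8 9 5 4 3 6 2 / 9 6 4 3 2 7 8 5 1 / 3 9 6 8 1 5 2 4 7 / 7 2 1 4 9 3 6 8 5 / 4 8 5 7 6 2 1 9 3 / 6 3 2 5 4 9 7 1 8 / 8 4 7 6 3 1 5 2 9 / 5 1 9 2 7 8 4 3 6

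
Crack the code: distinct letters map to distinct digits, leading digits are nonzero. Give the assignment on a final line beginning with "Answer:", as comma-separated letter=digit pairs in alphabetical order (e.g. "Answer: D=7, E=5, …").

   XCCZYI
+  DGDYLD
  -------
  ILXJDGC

Step 1. [col 1: I + D ≡ C (mod 10)] no forcing yet in column 1 (carry-in 0); I=1 is free and consistent — try it, so I=1.
Step 2. [col 1: I + D ≡ C (mod 10)] several values work for C in column 1 (I + D ≡ C (mod 10), carry-in 0); try C=8, so C=8.
Step 3. [col 1: I + D ≡ C (mod 10)] from column 1 (I=1, C=8, carry-in 0, digits 1,8 already taken and all letters distinct): D must equal 7 ⇒ D=7.
Step 4. [col 2: Y + L ≡ G (mod 10)] column 2 (Y + L ≡ G (mod 10), carry-in 0) doesn't pin G yet; pick G=0 and continue. So G=0.
Step 5. [col 2: Y + L ≡ G (mod 10)] L=6 is one option consistent with column 2 (Y + L ≡ G (mod 10), carry-in 0) — take it ⇒ L=6.
Step 6. [col 2: Y + L ≡ G (mod 10)] from column 2 (L=6, G=0, carry-in 0, digits 0,1,6,7,8 already taken and all letters distinct): Y must equal 4. So Y=4.
Step 7. [col 3: Z + Y ≡ D (mod 10)] in column 3 we have Z+Y≡D with carry-in 1; given Y=4, D=7 and digits 0,1,4,6,7,8 already taken and all letters distinct, that pins Z to 2. So Z=2.
Step 8. [col 4: C + D ≡ J (mod 10)] column 4: given C=8, D=7, carry-in 0, and digits 0,1,2,4,6,7,8 already taken and all letters distinct, C+D≡J (mod 10) forces J=5. So J=5.
Step 9. [col 5: C + G ≡ X (mod 10)] from column 5 (C=8, G=0, carry-in 1, digits 0,1,2,4,5,6,7,8 already taken and all letters distinct): X must equal 9. So X=9.

Answer: C=8, D=7, G=0, I=1, J=5, L=6, X=9, Y=4, Z=2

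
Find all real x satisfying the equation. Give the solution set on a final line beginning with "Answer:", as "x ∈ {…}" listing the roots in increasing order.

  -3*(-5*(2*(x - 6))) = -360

Step 1. [-3*(-5*(2*(x - 6))) = -360] leading coefficient -3: divide by -3, so div: -5*(2*(x - 6)) = 120.
Step 2. [-5*(2*(x - 6)) = 120] LHS = -5·(…); ÷-5 both sides, so div: 2*(x - 6) = -24.
Step 3. [2*(x - 6) = -24] LHS = 2·(…); ÷2 both sides, so div: x - 6 = -12.
Step 4. [x - 6 = -12] -6 is outermost — add 6 both sides, so sub: x = -6.

Answer: x ∈ {-6}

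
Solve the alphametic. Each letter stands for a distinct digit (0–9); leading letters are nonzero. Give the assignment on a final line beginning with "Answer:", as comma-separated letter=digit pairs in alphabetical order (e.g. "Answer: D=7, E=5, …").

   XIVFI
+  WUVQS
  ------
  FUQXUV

Step 1. [col 1: I + S ≡ V (mod 10)] no forcing yet in column 1 (carry-in 0); S=5 is free and consistent — try it, so S=5.
Step 2. [F] F is the leading digit of a 6-digit sum of two 5-digit numbers; the final carry is exactly 1. So F=1.
Step 3. [col 1: I + S ≡ V (mod 10)] several values work for V in column 1 (I + S ≡ V (mod 10), carry-in 0); try V=3 ⇒ V=3.
Step 4. [col 1: I + S ≡ V (mod 10)] column 1 reads I+S+carry(0)=V with S=5, V=3; with digits 1,3,5 already taken and all letters distinct, the only value for I is 8. So I=8.
Step 5. [col 2: F + Q ≡ U (mod 10)] several values work for U in column 2 (F + Q ≡ U (mod 10), carry-in 1); try U=4. So U=4.
Step 6. [col 2: F + Q ≡ U (mod 10)] column 2: given F=1, U=4, carry-in 1, and digits 1,3,4,5,8 already taken and all letters distinct, F+Q≡U (mod 10) forces Q=2 ⇒ Q=2.
Step 7. [col 3: V + V ≡ X (mod 10)] in column 3 we have V+V≡X with carry-in 0; given V=3 and digits 1,2,3,4,5,8 already taken and all letters distinct, that pins X to 6, so X=6.
Step 8. [col 5: X + W ≡ U (mod 10)] from column 5 (X=6, U=4, carry-in 1, digits 1,2,3,4,5,6,8 already taken and all letters distinct): W must equal 7 ⇒ W=7.

Answer: F=1, I=8, Q=2, S=5, U=4, V=3, W=7, X=6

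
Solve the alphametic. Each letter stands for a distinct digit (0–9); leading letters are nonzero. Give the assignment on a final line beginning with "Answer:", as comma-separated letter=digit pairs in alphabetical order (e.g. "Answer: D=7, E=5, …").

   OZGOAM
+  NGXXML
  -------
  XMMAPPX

Step 1. [col 1: M + L ≡ X (mod 10)] X=1 is one option consistent with column 1 (M + L ≡ X (mod 10), carry-in 0) — take it, so X=1.
Step 2. [col 1: M + L ≡ X (mod 10)] L=6 is one option consistent with column 1 (M + L ≡ X (mod 10), carry-in 0) — take it, so L=6.
Step 3. [col 1: M + L ≡ X (mod 10)] column 1: given L=6, X=1, carry-in 0, and digits 1,6 already taken and all letters distinct, M+L≡X (mod 10) forces M=5. So M=5.
Step 4. [col 2: A + M ≡ P (mod 10)] several values work for A in column 2 (A + M ≡ P (mod 10), carry-in 1); try A=4 ⇒ A=4.
Step 5. [col 2: A + M ≡ P (mod 10)] from column 2 (A=4, M=5, carry-in 1, digits 1,4,5,6 already taken and all letters distinct): P must equal 0 ⇒ P=0.
Step 6. [col 3: O + X ≡ P (mod 10)] from column 3 (X=1, P=0, carry-in 1, digits 0,1,4,5,6 already taken and all letters distinct): O must equal 8. So O=8.
Step 7. [col 4: G + X ≡ A (mod 10)] in column 4 we have G+X≡A with carry-in 1; given X=1, A=4 and digits 0,1,4,5,6,8 already taken and all letters distinct, that pins G to 2 ⇒ G=2.
Step 8. [col 5: Z + G ≡ M (mod 10)] in column 5 we have Z+G≡M with carry-in 0; given G=2, M=5 and digits 0,1,2,4,5,6,8 already taken and all letters distinct, that pins Z to 3. So Z=3.
Step 9. [col 6: O + N ≡ M (mod 10)] from column 6 (O=8, M=5, carry-in 0, digits 0,1,2,3,4,5,6,8 already taken and all letters distinct): N must equal 7. So N=7.

Answer: A=4, G=2, L=6, M=5, N=7, O=8, P=0, X=1, Z=3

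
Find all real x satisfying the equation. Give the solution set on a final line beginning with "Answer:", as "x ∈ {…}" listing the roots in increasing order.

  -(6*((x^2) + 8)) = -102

Step 1. [-(6*((x^2) + 8)) = -102] LHS negated; negate both sides, so neg: 6*((x^2) + 8) = 102.
Step 2. [6*((x^2) + 8) = 102] divide by the outer 6, so div: (x^2) + 8 = 17.
Step 3. [(x^2) + 8 = 17] 8 comes off first (subtract 8), so sub: x^2 = 9.
Step 4. [x^2 = 9] LHS squared, RHS 9 ≥ 0: apply √ (±), so sqrt: x = 3 or -3.

Answer: x ∈ {-3, 3}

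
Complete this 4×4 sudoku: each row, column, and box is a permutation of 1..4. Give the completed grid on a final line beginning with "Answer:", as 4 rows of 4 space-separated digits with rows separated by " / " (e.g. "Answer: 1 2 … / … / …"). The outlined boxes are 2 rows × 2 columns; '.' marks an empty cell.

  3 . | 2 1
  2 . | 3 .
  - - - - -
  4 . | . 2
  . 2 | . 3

Step 1. [r4c1∈{1}] nothing but 1 survives at r4c1. So r4c1=1.
Step 2. [r2c4∈{4}] nothing but 4 survives at r2c4 ⇒ r2c4=4.
Step 3. [r3c2∈{3}] only 3 remains possible at r3c2. So r3c2=3.
Step 4. [r3c3∈{1}] only 1 remains possible at r3c3. So r3c3=1.
Step 5. [r2c2∈{1}] r2c2's peers cover all but 1, so r2c2=1.
Step 6. [r1c2∈{4}] r1c2 has the single candidate 4. So r1c2=4.
Step 7. [r4c3∈{4}] r4c3 is down to just 4, so r4c3=4.

Answer: 3 4 2 1 / 2 1 3 4 / 4 3 1 2 / 1 2 4 3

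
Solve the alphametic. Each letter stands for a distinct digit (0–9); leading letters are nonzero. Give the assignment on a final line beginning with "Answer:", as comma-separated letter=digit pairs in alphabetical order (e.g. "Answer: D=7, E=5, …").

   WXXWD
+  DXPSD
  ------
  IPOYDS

Step 1. [col 1: D + D ≡ S (mod 10)] D=3 is one option consistent with column 1 (D + D ≡ S (mod 10), carry-in 0) — take it ⇒ D=3.
Step 2. [col 1: D + D ≡ S (mod 10)] column 1: given D=3, carry-in 0, and digits 3 already taken and all letters distinct, D+D≡S (mod 10) forces S=6. So S=6.
Step 3. [I] the sum has 6 digits but both addends have 5; that extra leading digit I is the final carry, namely 1. So I=1.
Step 4. [col 2: W + S ≡ D (mod 10)] column 2 reads W+S+carry(0)=D with S=6, D=3; with digits 1,3,6 already taken and all letters distinct, the only value for W is 7. So W=7.
Step 5. [col 3: X + P ≡ Y (mod 10)] column 3 (X + P ≡ Y (mod 10), carry-in 1) doesn't pin P yet; pick P=0 and continue ⇒ P=0.
Step 6. [col 3: X + P ≡ Y (mod 10)] several values work for X in column 3 (X + P ≡ Y (mod 10), carry-in 1); try X=4 ⇒ X=4.
Step 7. [col 3: X + P ≡ Y (mod 10)] column 3 reads X+P+carry(1)=Y with X=4, P=0; with digits 0,1,3,4,6,7 already taken and all letters distinct, the only value for Y is 5, so Y=5.
Step 8. [col 4: X + X ≡ O (mod 10)] in column 4 we have X+X≡O with carry-in 0; given X=4 and digits 0,1,3,4,5,6,7 already taken and all letters distinct, that pins O to 8. So O=8.

Answer: D=3, I=1, O=8, P=0, S=6, W=7, X=4, Y=5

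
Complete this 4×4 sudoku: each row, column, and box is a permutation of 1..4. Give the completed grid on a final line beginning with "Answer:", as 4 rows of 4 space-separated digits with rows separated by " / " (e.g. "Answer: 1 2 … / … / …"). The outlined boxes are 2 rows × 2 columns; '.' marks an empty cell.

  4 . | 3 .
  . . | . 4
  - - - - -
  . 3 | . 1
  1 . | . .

Step 1. [r3c1∈{2}] only 2 remains possible at r3c1, so r3c1=2.
Step 2. [r1c4∈{2}] r1c4 is down to just 2 ⇒ r1c4=2.
Step 3. [r4c3∈{2,4}] across row 4, 2 lands solely at r4c3 ⇒ r4c3=2.
Step 4. [r2c2∈{1,2}] in row 2, 2 fits only at r2c2, so r2c2=2.
Step 5. [r4c4∈{3}] only 3 remains possible at r4c4 ⇒ r4c4=3.
Step 6. [r3c3∈{4}] r3c3 has the single candidate 4, so r3c3=4.
Step 7. [r2c1∈{3}] r2c1 has the single candidate 3. So r2c1=3.
Step 8. [r2c3∈{1}] r2c3 has the single candidate 1, so r2c3=1.
Step 9. [r1c2∈{1}] nothing but 1 survives at r1c2, so r1c2=1.
Step 10. [r4c2∈{4}] only 4 remains possible at r4c2, so r4c2=4.

Answer: 4 1 3 2 / 3 2 1 4 / 2 3 4 1 / 1 4 2 3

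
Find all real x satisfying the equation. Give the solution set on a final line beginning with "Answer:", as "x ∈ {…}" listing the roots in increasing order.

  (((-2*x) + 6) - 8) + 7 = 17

Step 1. [(((-2*x) + 6) - 8) + 7 = 17] subtract 7: x sits inside (… + 7), so sub: ((-2*x) + 6) - 8 = 10.
Step 2. [((-2*x) + 6) - 8 = 10] add 8: x sits inside (… - 8). So sub: (-2*x) + 6 = 18.
Step 3. [(-2*x) + 6 = 18] 6 comes off first (subtract 6). So sub: -2*x = 12.
Step 4. [-2*x = 12] -2·(inner) — divide through by -2, so div: x = -6.

Answer: x ∈ {-6}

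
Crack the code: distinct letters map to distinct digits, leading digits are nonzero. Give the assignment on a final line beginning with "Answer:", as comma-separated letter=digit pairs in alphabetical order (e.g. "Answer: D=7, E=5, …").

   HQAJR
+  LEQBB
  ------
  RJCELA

Step 1. [col 1: R + B ≡ A (mod 10)] no forcing yet in column 1 (carry-in 0); R=1 is free and consistent — try it. So R=1.
Step 2. [col 1: R + B ≡ A (mod 10)] column 1 (R + B ≡ A (mod 10), carry-in 0) doesn't pin A yet; pick A=7 and continue. So A=7.
Step 3. [col 1: R + B ≡ A (mod 10)] from column 1 (R=1, A=7, carry-in 0, digits 1,7 already taken and all letters distinct): B must equal 6. So B=6.
Step 4. [col 2: J + B ≡ L (mod 10)] column 2 (J + B ≡ L (mod 10), carry-in 0) doesn't pin J yet; pick J=3 and continue. So J=3.
Step 5. [col 2: J + B ≡ L (mod 10)] column 2 reads J+B+carry(0)=L with J=3, B=6; with digits 1,3,6,7 already taken and all letters distinct, the only value for L is 9. So L=9.
Step 6. [col 3: A + Q ≡ E (mod 10)] column 3 (A + Q ≡ E (mod 10), carry-in 0) doesn't pin Q yet; pick Q=5 and continue, so Q=5.
Step 7. [col 3: A + Q ≡ E (mod 10)] in column 3 we have A+Q≡E with carry-in 0; given A=7, Q=5 and digits 1,3,5,6,7,9 already taken and all letters distinct, that pins E to 2, so E=2.
Step 8. [col 4: Q + E ≡ C (mod 10)] column 4: given Q=5, E=2, carry-in 1, and digits 1,2,3,5,6,7,9 already taken and all letters distinct, Q+E≡C (mod 10) forces C=8 ⇒ C=8.
Step 9. [col 5: H + L ≡ J (mod 10)] in column 5 we have H+L≡J with carry-in 0; given L=9, J=3 and digits 1,2,3,5,6,7,8,9 already taken and all letters distinct, that pins H to 4, so H=4.

Answer: A=7, B=6, C=8, E=2, H=4, J=3, L=9, Q=5, R=1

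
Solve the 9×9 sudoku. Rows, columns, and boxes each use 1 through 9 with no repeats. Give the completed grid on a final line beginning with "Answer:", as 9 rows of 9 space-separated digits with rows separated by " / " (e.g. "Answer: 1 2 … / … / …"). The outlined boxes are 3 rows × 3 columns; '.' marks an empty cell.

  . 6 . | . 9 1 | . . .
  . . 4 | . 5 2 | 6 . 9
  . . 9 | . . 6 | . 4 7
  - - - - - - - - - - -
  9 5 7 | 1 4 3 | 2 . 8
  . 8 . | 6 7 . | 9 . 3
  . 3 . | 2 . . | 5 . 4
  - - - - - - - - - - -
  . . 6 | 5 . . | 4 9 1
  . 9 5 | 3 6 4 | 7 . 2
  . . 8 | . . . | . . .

Step 1. [r7c1∈{2,3,7}] across row 7, 3 lands solely at r7c1. So r7c1=3.
Step 2. [r8c1∈{1}] only 1 remains possible at r8c1, so r8c1=1.
Step 3. [r2c8∈{1,3,8}] 3 has one home in row 2: r2c8 ⇒ r2c8=3.
Step 4. [r3c4∈{8}] r3c4 has the single candidate 8 ⇒ r3c4=8.
Step 5. [r2c4∈{7}] only 7 remains possible at r2c4 ⇒ r2c4=7.
Step 6. [r1c8∈{2,5,8}] r1c8 is the only open cell in col 8 admitting 2, so r1c8=2.
Step 7. [r9c2∈{2,4,7}] across col 2, 4 lands solely at r9c2, so r9c2=4.
Step 8. [r1c1∈{5,7,8}] 7 has one home in row 1: r1c1 ⇒ r1c1=7.
Step 9. [r9c1∈{2}] nothing but 2 survives at r9c1, so r9c1=2.
Step 10. [r6c8∈{1,6,7}] across row 6, 7 lands solely at r6c8 ⇒ r6c8=7.
Step 11. [r9c6∈{7,9}] 7 has one home in row 9: r9c6 ⇒ r9c6=7.
Step 12. [r6c5∈{8}] only 8 remains possible at r6c5, so r6c5=8.
Step 13. [r9c9∈{5,6}] r9c9 is the only open cell in col 9 admitting 6 ⇒ r9c9=6.
Step 14. [r5c8∈{1}] only 1 remains possible at r5c8. So r5c8=1.
Step 15. [r3c7∈{1}] r3c7 has the single candidate 1 ⇒ r3c7=1.
Step 16. [r7c6∈{8}] r7c6's peers cover all but 8, so r7c6=8.
Step 17. [r6c6∈{9}] r6c6's peers cover all but 9 ⇒ r6c6=9.
Step 18. [r6c3∈{1}] only 1 remains possible at r6c3, so r6c3=1.
Step 19. [r4c8∈{6}] r4c8 has the single candidate 6 ⇒ r4c8=6.
Step 20. [r9c7∈{3}] only 3 remains possible at r9c7 ⇒ r9c7=3.
Step 21. [r6c1∈{6}] r6c1's peers cover all but 6 ⇒ r6c1=6.
Step 22. [r1c9∈{5}] nothing but 5 survives at r1c9 ⇒ r1c9=5.
Step 23. [r9c5∈{1}] r9c5 has the single candidate 1. So r9c5=1.
Step 24. [r3c2∈{2}] r3c2 has the single candidate 2. So r3c2=2.
Step 25. [r9c8∈{5}] only 5 remains possible at r9c8. So r9c8=5.
Step 26. [r5c3∈{2}] r5c3 is down to just 2. So r5c3=2.
Step 27. [r1c4∈{4}] r1c4 has the single candidate 4 ⇒ r1c4=4.
Step 28. [r2c2∈{1}] only 1 remains possible at r2c2 ⇒ r2c2=1.
Step 29. [r7c5∈{2}] only 2 remains possible at r7c5 ⇒ r7c5=2.
Step 30. [r9c4∈{9}] r9c4 has the single candidate 9, so r9c4=9.
Step 31. [r1c7∈{8}] r1c7 is down to just 8. So r1c7=8.
Step 32. [r3c1∈{5}] r3c1 has the single candidate 5, so r3c1=5.
Step 33. [r5c6∈{5}] r5c6 has the single candidate 5, so r5c6=5.
Step 34. [r1c3∈{3}] only 3 remains possible at r1c3 ⇒ r1c3=3.
Step 35. [r7c2∈{7}] nothing but 7 survives at r7c2. So r7c2=7.
Step 36. [r5c1∈{4}] r5c1 is down to just 4 ⇒ r5c1=4.
Step 37. [r3c5∈{3}] nothing but 3 survives at r3c5, so r3c5=3.
Step 38. [r2c1∈{8}] r2c1 is down to just 8 ⇒ r2c1=8.
Step 39. [r8c8∈{8}] only 8 remains possible at r8c8, so r8c8=8.

Answer: 7 6 3 4 9 1 8 2 5 / 8 1 4 7 5 2 6 3 9 / 5 2 9 8 3 6 1 4 7 / 9 5 7 1 4 3 2 6 8 / 4 8 2 6 7 5 9 1 3 / 6 3 1 2 8 9 5 7 4 / 3 7 6 5 2 8 4 9 1 / 1 9 5 3 6 4 7 8 2 / 2 4 8 9 1 7 3 5 6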